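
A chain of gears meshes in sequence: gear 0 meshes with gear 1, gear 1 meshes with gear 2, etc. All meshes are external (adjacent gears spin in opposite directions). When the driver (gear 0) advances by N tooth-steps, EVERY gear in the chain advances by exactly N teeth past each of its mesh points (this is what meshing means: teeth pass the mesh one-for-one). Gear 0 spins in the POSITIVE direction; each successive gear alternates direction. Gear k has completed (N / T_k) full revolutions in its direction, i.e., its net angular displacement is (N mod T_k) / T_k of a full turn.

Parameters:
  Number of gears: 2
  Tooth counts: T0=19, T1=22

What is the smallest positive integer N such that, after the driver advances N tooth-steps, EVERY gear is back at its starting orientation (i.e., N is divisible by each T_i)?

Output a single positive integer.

Answer: 418

Derivation:
Gear k returns to start when N is a multiple of T_k.
All gears at start simultaneously when N is a common multiple of [19, 22]; the smallest such N is lcm(19, 22).
Start: lcm = T0 = 19
Fold in T1=22: gcd(19, 22) = 1; lcm(19, 22) = 19 * 22 / 1 = 418 / 1 = 418
Full cycle length = 418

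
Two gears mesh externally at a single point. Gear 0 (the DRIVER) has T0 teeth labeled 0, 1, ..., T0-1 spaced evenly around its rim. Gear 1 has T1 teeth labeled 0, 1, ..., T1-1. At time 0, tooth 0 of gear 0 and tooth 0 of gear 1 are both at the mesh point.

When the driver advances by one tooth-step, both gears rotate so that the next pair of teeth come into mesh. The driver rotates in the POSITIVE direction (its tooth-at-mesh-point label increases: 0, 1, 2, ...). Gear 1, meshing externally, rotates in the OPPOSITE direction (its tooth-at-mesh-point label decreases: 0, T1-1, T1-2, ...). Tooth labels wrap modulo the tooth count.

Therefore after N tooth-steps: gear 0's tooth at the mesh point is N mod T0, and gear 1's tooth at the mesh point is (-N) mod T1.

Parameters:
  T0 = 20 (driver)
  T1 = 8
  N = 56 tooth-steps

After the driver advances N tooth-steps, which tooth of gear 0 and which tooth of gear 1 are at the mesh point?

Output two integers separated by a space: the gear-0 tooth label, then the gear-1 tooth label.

Answer: 16 0

Derivation:
Gear 0 (driver, T0=20): tooth at mesh = N mod T0
  56 = 2 * 20 + 16, so 56 mod 20 = 16
  gear 0 tooth = 16
Gear 1 (driven, T1=8): tooth at mesh = (-N) mod T1
  56 = 7 * 8 + 0, so 56 mod 8 = 0
  (-56) mod 8 = 0
Mesh after 56 steps: gear-0 tooth 16 meets gear-1 tooth 0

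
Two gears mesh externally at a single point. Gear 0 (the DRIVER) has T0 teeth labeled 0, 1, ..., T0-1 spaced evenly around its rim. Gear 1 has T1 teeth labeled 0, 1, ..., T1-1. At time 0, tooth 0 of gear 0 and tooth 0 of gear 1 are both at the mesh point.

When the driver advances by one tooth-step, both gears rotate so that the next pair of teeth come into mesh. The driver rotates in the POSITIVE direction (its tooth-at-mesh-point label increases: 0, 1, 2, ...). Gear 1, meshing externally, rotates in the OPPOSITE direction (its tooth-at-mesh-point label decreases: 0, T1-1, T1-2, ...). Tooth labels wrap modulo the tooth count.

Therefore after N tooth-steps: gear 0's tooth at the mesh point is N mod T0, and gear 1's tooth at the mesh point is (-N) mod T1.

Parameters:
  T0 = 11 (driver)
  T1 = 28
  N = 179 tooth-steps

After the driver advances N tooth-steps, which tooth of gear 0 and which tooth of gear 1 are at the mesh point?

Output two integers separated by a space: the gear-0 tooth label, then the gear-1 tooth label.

Gear 0 (driver, T0=11): tooth at mesh = N mod T0
  179 = 16 * 11 + 3, so 179 mod 11 = 3
  gear 0 tooth = 3
Gear 1 (driven, T1=28): tooth at mesh = (-N) mod T1
  179 = 6 * 28 + 11, so 179 mod 28 = 11
  (-179) mod 28 = (-11) mod 28 = 28 - 11 = 17
Mesh after 179 steps: gear-0 tooth 3 meets gear-1 tooth 17

Answer: 3 17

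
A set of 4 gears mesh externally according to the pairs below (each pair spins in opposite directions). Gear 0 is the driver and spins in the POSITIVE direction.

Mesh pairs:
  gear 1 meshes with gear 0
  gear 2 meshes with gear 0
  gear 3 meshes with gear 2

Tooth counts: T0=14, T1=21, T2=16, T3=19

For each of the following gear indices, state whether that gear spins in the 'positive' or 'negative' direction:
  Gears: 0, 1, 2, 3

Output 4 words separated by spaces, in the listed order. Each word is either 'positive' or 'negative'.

Gear 0 (driver): positive (depth 0)
  gear 1: meshes with gear 0 -> depth 1 -> negative (opposite of gear 0)
  gear 2: meshes with gear 0 -> depth 1 -> negative (opposite of gear 0)
  gear 3: meshes with gear 2 -> depth 2 -> positive (opposite of gear 2)
Queried indices 0, 1, 2, 3 -> positive, negative, negative, positive

Answer: positive negative negative positive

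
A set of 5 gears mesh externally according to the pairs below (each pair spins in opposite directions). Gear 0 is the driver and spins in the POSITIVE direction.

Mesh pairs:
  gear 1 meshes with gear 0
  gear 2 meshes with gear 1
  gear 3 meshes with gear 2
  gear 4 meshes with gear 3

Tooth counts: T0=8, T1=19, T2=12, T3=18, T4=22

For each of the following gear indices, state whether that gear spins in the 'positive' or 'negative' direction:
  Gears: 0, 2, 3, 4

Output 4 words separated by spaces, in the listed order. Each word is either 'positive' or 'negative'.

Gear 0 (driver): positive (depth 0)
  gear 1: meshes with gear 0 -> depth 1 -> negative (opposite of gear 0)
  gear 2: meshes with gear 1 -> depth 2 -> positive (opposite of gear 1)
  gear 3: meshes with gear 2 -> depth 3 -> negative (opposite of gear 2)
  gear 4: meshes with gear 3 -> depth 4 -> positive (opposite of gear 3)
Queried indices 0, 2, 3, 4 -> positive, positive, negative, positive

Answer: positive positive negative positive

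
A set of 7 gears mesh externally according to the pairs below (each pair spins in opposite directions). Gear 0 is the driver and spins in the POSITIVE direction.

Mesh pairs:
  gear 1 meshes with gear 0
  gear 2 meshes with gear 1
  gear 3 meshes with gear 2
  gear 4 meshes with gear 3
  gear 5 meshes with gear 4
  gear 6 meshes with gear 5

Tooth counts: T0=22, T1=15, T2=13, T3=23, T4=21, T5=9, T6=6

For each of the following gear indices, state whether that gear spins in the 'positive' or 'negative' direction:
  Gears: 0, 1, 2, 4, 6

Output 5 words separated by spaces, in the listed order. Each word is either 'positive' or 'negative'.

Answer: positive negative positive positive positive

Derivation:
Gear 0 (driver): positive (depth 0)
  gear 1: meshes with gear 0 -> depth 1 -> negative (opposite of gear 0)
  gear 2: meshes with gear 1 -> depth 2 -> positive (opposite of gear 1)
  gear 3: meshes with gear 2 -> depth 3 -> negative (opposite of gear 2)
  gear 4: meshes with gear 3 -> depth 4 -> positive (opposite of gear 3)
  gear 5: meshes with gear 4 -> depth 5 -> negative (opposite of gear 4)
  gear 6: meshes with gear 5 -> depth 6 -> positive (opposite of gear 5)
Queried indices 0, 1, 2, 4, 6 -> positive, negative, positive, positive, positive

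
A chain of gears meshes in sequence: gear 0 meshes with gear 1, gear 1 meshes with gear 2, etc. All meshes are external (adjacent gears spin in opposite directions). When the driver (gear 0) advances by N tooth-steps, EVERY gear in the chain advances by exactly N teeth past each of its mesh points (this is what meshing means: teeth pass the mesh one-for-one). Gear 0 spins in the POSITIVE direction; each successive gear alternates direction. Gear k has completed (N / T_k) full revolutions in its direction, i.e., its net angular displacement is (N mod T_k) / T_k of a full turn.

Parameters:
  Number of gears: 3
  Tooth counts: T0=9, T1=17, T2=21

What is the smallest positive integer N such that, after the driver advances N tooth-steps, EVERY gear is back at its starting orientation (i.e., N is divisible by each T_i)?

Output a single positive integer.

Gear k returns to start when N is a multiple of T_k.
All gears at start simultaneously when N is a common multiple of [9, 17, 21]; the smallest such N is lcm(9, 17, 21).
Start: lcm = T0 = 9
Fold in T1=17: gcd(9, 17) = 1; lcm(9, 17) = 9 * 17 / 1 = 153 / 1 = 153
Fold in T2=21: gcd(153, 21) = 3; lcm(153, 21) = 153 * 21 / 3 = 3213 / 3 = 1071
Full cycle length = 1071

Answer: 1071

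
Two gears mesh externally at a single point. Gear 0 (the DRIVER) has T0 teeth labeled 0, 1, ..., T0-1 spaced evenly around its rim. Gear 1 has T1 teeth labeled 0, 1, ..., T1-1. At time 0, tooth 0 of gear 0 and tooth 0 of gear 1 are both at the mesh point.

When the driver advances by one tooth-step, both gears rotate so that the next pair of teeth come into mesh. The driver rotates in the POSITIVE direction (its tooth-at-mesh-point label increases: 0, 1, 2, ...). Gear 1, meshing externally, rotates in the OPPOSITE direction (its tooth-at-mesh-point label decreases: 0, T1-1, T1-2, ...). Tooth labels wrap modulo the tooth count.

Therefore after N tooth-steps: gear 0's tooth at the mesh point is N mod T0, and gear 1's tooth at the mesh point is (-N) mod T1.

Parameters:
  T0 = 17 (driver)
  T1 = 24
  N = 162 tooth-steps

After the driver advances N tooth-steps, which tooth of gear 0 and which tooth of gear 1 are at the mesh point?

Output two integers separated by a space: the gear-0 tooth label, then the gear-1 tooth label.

Gear 0 (driver, T0=17): tooth at mesh = N mod T0
  162 = 9 * 17 + 9, so 162 mod 17 = 9
  gear 0 tooth = 9
Gear 1 (driven, T1=24): tooth at mesh = (-N) mod T1
  162 = 6 * 24 + 18, so 162 mod 24 = 18
  (-162) mod 24 = (-18) mod 24 = 24 - 18 = 6
Mesh after 162 steps: gear-0 tooth 9 meets gear-1 tooth 6

Answer: 9 6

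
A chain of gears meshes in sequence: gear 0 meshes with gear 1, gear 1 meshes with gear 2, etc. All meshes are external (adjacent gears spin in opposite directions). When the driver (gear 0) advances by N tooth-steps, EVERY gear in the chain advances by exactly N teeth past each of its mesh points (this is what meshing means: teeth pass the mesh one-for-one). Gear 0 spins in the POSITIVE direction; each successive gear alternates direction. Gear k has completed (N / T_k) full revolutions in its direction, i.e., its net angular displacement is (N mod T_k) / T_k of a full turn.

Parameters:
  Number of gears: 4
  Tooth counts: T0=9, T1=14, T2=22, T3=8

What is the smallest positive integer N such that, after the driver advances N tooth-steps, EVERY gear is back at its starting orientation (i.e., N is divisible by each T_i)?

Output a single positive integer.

Gear k returns to start when N is a multiple of T_k.
All gears at start simultaneously when N is a common multiple of [9, 14, 22, 8]; the smallest such N is lcm(9, 14, 22, 8).
Start: lcm = T0 = 9
Fold in T1=14: gcd(9, 14) = 1; lcm(9, 14) = 9 * 14 / 1 = 126 / 1 = 126
Fold in T2=22: gcd(126, 22) = 2; lcm(126, 22) = 126 * 22 / 2 = 2772 / 2 = 1386
Fold in T3=8: gcd(1386, 8) = 2; lcm(1386, 8) = 1386 * 8 / 2 = 11088 / 2 = 5544
Full cycle length = 5544

Answer: 5544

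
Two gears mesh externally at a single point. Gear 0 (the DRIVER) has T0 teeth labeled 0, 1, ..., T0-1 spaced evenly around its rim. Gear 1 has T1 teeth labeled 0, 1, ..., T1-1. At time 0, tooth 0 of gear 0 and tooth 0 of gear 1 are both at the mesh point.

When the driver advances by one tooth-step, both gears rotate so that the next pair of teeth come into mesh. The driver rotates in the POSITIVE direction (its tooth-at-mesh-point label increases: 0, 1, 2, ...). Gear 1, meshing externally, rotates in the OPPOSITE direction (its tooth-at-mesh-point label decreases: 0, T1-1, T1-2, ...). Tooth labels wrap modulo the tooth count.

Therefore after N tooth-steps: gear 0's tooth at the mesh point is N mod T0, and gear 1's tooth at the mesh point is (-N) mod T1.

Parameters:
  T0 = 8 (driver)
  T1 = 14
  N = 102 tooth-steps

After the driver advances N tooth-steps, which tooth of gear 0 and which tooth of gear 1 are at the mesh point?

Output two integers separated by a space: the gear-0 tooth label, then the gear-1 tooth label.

Answer: 6 10

Derivation:
Gear 0 (driver, T0=8): tooth at mesh = N mod T0
  102 = 12 * 8 + 6, so 102 mod 8 = 6
  gear 0 tooth = 6
Gear 1 (driven, T1=14): tooth at mesh = (-N) mod T1
  102 = 7 * 14 + 4, so 102 mod 14 = 4
  (-102) mod 14 = (-4) mod 14 = 14 - 4 = 10
Mesh after 102 steps: gear-0 tooth 6 meets gear-1 tooth 10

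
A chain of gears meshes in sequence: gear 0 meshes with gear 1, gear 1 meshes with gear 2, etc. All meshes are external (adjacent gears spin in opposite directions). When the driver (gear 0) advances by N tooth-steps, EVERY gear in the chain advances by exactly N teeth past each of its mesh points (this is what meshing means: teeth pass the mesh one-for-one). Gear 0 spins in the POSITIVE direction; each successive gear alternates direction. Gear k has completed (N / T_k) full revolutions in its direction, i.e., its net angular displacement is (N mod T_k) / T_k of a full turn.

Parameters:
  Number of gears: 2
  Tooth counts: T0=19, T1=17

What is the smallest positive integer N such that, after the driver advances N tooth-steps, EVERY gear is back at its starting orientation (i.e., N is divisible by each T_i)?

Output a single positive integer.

Answer: 323

Derivation:
Gear k returns to start when N is a multiple of T_k.
All gears at start simultaneously when N is a common multiple of [19, 17]; the smallest such N is lcm(19, 17).
Start: lcm = T0 = 19
Fold in T1=17: gcd(19, 17) = 1; lcm(19, 17) = 19 * 17 / 1 = 323 / 1 = 323
Full cycle length = 323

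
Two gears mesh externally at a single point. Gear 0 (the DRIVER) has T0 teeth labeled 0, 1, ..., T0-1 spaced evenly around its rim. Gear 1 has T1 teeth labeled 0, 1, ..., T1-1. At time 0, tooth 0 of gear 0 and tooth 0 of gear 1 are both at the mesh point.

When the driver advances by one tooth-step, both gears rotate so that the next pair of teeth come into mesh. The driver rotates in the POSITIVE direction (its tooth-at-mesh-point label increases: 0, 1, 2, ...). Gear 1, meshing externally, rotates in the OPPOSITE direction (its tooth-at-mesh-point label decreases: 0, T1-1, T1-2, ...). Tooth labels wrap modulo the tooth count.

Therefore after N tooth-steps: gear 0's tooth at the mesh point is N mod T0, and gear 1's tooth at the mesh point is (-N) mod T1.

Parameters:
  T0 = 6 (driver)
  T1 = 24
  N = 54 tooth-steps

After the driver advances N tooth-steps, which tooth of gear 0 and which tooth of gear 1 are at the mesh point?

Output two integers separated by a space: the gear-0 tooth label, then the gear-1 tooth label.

Answer: 0 18

Derivation:
Gear 0 (driver, T0=6): tooth at mesh = N mod T0
  54 = 9 * 6 + 0, so 54 mod 6 = 0
  gear 0 tooth = 0
Gear 1 (driven, T1=24): tooth at mesh = (-N) mod T1
  54 = 2 * 24 + 6, so 54 mod 24 = 6
  (-54) mod 24 = (-6) mod 24 = 24 - 6 = 18
Mesh after 54 steps: gear-0 tooth 0 meets gear-1 tooth 18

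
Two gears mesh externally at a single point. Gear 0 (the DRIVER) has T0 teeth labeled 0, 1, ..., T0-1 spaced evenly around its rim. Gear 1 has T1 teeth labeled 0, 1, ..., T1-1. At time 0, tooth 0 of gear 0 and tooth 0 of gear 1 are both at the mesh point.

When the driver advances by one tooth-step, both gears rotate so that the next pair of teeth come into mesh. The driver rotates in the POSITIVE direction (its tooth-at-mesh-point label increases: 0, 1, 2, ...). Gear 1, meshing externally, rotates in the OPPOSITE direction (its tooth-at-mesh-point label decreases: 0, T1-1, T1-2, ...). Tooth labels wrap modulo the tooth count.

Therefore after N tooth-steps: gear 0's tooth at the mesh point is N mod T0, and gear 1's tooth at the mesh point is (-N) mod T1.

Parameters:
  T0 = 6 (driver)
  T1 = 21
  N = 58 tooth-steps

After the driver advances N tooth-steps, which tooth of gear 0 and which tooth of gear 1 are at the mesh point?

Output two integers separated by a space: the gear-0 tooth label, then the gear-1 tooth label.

Answer: 4 5

Derivation:
Gear 0 (driver, T0=6): tooth at mesh = N mod T0
  58 = 9 * 6 + 4, so 58 mod 6 = 4
  gear 0 tooth = 4
Gear 1 (driven, T1=21): tooth at mesh = (-N) mod T1
  58 = 2 * 21 + 16, so 58 mod 21 = 16
  (-58) mod 21 = (-16) mod 21 = 21 - 16 = 5
Mesh after 58 steps: gear-0 tooth 4 meets gear-1 tooth 5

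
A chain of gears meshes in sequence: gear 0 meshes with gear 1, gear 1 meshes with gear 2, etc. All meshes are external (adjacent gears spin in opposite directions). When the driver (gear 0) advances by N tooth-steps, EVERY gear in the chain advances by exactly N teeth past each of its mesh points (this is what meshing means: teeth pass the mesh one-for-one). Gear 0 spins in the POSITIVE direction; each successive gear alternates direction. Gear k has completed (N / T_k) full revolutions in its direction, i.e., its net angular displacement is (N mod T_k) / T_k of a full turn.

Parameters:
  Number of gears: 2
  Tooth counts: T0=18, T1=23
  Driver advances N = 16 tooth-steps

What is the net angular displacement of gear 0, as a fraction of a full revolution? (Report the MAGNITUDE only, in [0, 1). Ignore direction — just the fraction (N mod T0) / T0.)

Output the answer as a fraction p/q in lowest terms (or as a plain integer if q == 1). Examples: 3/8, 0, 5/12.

Chain of 2 gears, tooth counts: [18, 23]
  gear 0: T0=18, direction=positive, advance = 16 mod 18 = 16 teeth = 16/18 turn
  gear 1: T1=23, direction=negative, advance = 16 mod 23 = 16 teeth = 16/23 turn
Gear 0: 16 mod 18 = 16
Fraction = 16 / 18 = 8/9 (gcd(16,18)=2) = 8/9

Answer: 8/9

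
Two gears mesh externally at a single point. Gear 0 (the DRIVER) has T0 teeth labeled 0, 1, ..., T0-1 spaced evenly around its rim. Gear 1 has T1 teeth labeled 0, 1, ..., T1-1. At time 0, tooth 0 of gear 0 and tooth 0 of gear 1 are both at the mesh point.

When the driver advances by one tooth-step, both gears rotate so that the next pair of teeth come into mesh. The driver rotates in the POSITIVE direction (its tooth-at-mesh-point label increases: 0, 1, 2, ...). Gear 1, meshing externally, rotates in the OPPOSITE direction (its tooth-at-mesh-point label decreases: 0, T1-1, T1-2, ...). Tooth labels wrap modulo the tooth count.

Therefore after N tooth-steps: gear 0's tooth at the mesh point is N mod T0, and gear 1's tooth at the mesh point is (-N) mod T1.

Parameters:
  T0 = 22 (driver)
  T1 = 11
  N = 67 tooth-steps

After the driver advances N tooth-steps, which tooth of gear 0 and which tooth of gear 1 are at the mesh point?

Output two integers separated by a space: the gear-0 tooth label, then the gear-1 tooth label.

Answer: 1 10

Derivation:
Gear 0 (driver, T0=22): tooth at mesh = N mod T0
  67 = 3 * 22 + 1, so 67 mod 22 = 1
  gear 0 tooth = 1
Gear 1 (driven, T1=11): tooth at mesh = (-N) mod T1
  67 = 6 * 11 + 1, so 67 mod 11 = 1
  (-67) mod 11 = (-1) mod 11 = 11 - 1 = 10
Mesh after 67 steps: gear-0 tooth 1 meets gear-1 tooth 10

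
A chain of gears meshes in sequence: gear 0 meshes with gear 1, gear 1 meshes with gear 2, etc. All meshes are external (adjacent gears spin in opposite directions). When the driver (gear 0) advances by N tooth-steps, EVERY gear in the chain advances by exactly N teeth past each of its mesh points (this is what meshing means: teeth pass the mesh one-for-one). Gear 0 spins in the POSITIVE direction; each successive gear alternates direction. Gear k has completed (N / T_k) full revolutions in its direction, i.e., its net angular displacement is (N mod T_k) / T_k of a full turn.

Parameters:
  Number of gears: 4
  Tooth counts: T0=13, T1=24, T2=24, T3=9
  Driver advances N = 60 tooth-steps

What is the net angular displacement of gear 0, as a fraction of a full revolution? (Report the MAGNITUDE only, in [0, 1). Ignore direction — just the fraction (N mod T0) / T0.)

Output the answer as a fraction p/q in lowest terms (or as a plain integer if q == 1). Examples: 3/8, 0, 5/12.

Chain of 4 gears, tooth counts: [13, 24, 24, 9]
  gear 0: T0=13, direction=positive, advance = 60 mod 13 = 8 teeth = 8/13 turn
  gear 1: T1=24, direction=negative, advance = 60 mod 24 = 12 teeth = 12/24 turn
  gear 2: T2=24, direction=positive, advance = 60 mod 24 = 12 teeth = 12/24 turn
  gear 3: T3=9, direction=negative, advance = 60 mod 9 = 6 teeth = 6/9 turn
Gear 0: 60 mod 13 = 8
Fraction = 8 / 13 = 8/13 (gcd(8,13)=1) = 8/13

Answer: 8/13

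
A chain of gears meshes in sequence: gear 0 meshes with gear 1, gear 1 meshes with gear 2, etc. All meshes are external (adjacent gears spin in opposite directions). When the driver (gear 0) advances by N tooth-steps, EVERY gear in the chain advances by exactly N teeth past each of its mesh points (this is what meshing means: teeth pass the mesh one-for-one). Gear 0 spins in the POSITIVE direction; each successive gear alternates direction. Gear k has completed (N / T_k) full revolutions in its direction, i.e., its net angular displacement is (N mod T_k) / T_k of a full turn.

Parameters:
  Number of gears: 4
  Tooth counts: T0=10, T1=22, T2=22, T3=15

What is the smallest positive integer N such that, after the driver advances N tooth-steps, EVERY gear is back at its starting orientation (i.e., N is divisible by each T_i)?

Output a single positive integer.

Gear k returns to start when N is a multiple of T_k.
All gears at start simultaneously when N is a common multiple of [10, 22, 22, 15]; the smallest such N is lcm(10, 22, 22, 15).
Start: lcm = T0 = 10
Fold in T1=22: gcd(10, 22) = 2; lcm(10, 22) = 10 * 22 / 2 = 220 / 2 = 110
Fold in T2=22: gcd(110, 22) = 22; lcm(110, 22) = 110 * 22 / 22 = 2420 / 22 = 110
Fold in T3=15: gcd(110, 15) = 5; lcm(110, 15) = 110 * 15 / 5 = 1650 / 5 = 330
Full cycle length = 330

Answer: 330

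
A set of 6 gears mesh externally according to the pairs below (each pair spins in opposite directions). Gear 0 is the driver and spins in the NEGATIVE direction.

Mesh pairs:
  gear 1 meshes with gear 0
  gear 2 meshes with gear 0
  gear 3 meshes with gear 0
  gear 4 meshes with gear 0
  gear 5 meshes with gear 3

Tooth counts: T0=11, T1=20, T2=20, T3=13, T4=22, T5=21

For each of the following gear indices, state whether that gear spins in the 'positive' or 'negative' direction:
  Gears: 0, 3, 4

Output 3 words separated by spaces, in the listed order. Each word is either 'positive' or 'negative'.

Gear 0 (driver): negative (depth 0)
  gear 1: meshes with gear 0 -> depth 1 -> positive (opposite of gear 0)
  gear 2: meshes with gear 0 -> depth 1 -> positive (opposite of gear 0)
  gear 3: meshes with gear 0 -> depth 1 -> positive (opposite of gear 0)
  gear 4: meshes with gear 0 -> depth 1 -> positive (opposite of gear 0)
  gear 5: meshes with gear 3 -> depth 2 -> negative (opposite of gear 3)
Queried indices 0, 3, 4 -> negative, positive, positive

Answer: negative positive positive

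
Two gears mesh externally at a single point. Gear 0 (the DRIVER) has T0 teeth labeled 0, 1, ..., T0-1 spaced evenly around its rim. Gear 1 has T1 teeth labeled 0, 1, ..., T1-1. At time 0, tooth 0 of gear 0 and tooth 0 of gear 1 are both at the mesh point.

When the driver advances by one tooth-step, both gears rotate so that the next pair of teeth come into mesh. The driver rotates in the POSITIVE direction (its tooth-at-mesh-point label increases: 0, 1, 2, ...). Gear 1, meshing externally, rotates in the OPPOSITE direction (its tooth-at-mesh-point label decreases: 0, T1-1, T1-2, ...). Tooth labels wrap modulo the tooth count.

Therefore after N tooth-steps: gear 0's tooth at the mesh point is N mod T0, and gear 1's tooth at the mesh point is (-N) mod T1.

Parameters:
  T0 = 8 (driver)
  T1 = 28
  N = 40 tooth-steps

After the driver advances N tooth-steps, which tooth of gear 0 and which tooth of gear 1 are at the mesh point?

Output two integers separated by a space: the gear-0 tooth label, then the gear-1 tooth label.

Answer: 0 16

Derivation:
Gear 0 (driver, T0=8): tooth at mesh = N mod T0
  40 = 5 * 8 + 0, so 40 mod 8 = 0
  gear 0 tooth = 0
Gear 1 (driven, T1=28): tooth at mesh = (-N) mod T1
  40 = 1 * 28 + 12, so 40 mod 28 = 12
  (-40) mod 28 = (-12) mod 28 = 28 - 12 = 16
Mesh after 40 steps: gear-0 tooth 0 meets gear-1 tooth 16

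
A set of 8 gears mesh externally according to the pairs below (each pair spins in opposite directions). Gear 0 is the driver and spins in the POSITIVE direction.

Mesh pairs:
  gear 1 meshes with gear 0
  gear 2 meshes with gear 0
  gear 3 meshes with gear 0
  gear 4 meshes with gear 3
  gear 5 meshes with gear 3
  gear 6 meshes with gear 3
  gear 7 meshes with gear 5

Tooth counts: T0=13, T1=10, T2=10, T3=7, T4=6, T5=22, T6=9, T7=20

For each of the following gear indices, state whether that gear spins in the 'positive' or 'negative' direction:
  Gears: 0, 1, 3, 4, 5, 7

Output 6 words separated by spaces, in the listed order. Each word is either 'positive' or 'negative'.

Gear 0 (driver): positive (depth 0)
  gear 1: meshes with gear 0 -> depth 1 -> negative (opposite of gear 0)
  gear 2: meshes with gear 0 -> depth 1 -> negative (opposite of gear 0)
  gear 3: meshes with gear 0 -> depth 1 -> negative (opposite of gear 0)
  gear 4: meshes with gear 3 -> depth 2 -> positive (opposite of gear 3)
  gear 5: meshes with gear 3 -> depth 2 -> positive (opposite of gear 3)
  gear 6: meshes with gear 3 -> depth 2 -> positive (opposite of gear 3)
  gear 7: meshes with gear 5 -> depth 3 -> negative (opposite of gear 5)
Queried indices 0, 1, 3, 4, 5, 7 -> positive, negative, negative, positive, positive, negative

Answer: positive negative negative positive positive negative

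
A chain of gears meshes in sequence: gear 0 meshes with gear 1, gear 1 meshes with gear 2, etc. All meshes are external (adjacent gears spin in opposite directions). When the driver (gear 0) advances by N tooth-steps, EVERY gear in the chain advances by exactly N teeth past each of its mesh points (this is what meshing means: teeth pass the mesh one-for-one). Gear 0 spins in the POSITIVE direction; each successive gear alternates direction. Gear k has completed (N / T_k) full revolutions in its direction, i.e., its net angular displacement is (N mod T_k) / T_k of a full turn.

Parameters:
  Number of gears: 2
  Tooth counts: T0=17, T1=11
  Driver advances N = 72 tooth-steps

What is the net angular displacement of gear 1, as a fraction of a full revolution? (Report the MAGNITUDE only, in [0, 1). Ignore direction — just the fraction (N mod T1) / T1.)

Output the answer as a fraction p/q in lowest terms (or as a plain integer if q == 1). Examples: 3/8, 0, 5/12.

Answer: 6/11

Derivation:
Chain of 2 gears, tooth counts: [17, 11]
  gear 0: T0=17, direction=positive, advance = 72 mod 17 = 4 teeth = 4/17 turn
  gear 1: T1=11, direction=negative, advance = 72 mod 11 = 6 teeth = 6/11 turn
Gear 1: 72 mod 11 = 6
Fraction = 6 / 11 = 6/11 (gcd(6,11)=1) = 6/11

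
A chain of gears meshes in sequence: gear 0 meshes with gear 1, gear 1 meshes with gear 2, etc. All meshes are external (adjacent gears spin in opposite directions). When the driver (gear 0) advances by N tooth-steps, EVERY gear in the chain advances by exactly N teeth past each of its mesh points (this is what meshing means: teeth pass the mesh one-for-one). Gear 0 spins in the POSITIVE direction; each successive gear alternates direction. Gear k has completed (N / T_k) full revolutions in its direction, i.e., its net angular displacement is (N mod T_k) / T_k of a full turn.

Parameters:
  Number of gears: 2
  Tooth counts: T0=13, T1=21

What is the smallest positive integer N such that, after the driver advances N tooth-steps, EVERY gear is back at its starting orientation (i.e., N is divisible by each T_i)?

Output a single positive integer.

Gear k returns to start when N is a multiple of T_k.
All gears at start simultaneously when N is a common multiple of [13, 21]; the smallest such N is lcm(13, 21).
Start: lcm = T0 = 13
Fold in T1=21: gcd(13, 21) = 1; lcm(13, 21) = 13 * 21 / 1 = 273 / 1 = 273
Full cycle length = 273

Answer: 273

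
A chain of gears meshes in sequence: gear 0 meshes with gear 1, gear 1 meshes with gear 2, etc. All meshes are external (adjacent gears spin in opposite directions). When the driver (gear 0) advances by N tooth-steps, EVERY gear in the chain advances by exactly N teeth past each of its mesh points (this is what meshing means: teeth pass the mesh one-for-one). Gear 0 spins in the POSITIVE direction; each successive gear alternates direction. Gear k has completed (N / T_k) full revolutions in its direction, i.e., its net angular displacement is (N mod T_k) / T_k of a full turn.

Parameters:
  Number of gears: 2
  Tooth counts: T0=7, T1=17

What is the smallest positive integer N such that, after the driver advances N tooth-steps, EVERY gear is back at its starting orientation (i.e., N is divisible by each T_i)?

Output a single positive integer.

Gear k returns to start when N is a multiple of T_k.
All gears at start simultaneously when N is a common multiple of [7, 17]; the smallest such N is lcm(7, 17).
Start: lcm = T0 = 7
Fold in T1=17: gcd(7, 17) = 1; lcm(7, 17) = 7 * 17 / 1 = 119 / 1 = 119
Full cycle length = 119

Answer: 119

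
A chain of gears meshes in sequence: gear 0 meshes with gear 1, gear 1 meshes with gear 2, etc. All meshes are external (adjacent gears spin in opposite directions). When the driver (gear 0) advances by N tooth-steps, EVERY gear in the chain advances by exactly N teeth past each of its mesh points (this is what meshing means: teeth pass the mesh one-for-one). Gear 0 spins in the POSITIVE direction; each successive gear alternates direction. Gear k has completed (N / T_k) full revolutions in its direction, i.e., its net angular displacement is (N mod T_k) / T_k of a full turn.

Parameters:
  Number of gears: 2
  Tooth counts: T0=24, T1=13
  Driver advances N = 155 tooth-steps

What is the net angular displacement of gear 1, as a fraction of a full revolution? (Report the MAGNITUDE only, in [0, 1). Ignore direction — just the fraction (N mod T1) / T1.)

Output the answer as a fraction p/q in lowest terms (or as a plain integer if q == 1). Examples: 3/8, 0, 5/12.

Answer: 12/13

Derivation:
Chain of 2 gears, tooth counts: [24, 13]
  gear 0: T0=24, direction=positive, advance = 155 mod 24 = 11 teeth = 11/24 turn
  gear 1: T1=13, direction=negative, advance = 155 mod 13 = 12 teeth = 12/13 turn
Gear 1: 155 mod 13 = 12
Fraction = 12 / 13 = 12/13 (gcd(12,13)=1) = 12/13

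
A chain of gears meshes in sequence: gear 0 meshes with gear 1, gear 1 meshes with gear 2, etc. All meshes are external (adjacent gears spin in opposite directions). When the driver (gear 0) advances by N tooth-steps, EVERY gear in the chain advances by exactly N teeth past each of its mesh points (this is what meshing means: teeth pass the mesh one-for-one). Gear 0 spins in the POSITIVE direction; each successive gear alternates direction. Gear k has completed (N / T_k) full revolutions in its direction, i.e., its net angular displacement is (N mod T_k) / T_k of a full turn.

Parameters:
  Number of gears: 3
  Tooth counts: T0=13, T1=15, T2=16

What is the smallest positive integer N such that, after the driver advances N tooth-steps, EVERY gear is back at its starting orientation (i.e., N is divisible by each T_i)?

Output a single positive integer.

Answer: 3120

Derivation:
Gear k returns to start when N is a multiple of T_k.
All gears at start simultaneously when N is a common multiple of [13, 15, 16]; the smallest such N is lcm(13, 15, 16).
Start: lcm = T0 = 13
Fold in T1=15: gcd(13, 15) = 1; lcm(13, 15) = 13 * 15 / 1 = 195 / 1 = 195
Fold in T2=16: gcd(195, 16) = 1; lcm(195, 16) = 195 * 16 / 1 = 3120 / 1 = 3120
Full cycle length = 3120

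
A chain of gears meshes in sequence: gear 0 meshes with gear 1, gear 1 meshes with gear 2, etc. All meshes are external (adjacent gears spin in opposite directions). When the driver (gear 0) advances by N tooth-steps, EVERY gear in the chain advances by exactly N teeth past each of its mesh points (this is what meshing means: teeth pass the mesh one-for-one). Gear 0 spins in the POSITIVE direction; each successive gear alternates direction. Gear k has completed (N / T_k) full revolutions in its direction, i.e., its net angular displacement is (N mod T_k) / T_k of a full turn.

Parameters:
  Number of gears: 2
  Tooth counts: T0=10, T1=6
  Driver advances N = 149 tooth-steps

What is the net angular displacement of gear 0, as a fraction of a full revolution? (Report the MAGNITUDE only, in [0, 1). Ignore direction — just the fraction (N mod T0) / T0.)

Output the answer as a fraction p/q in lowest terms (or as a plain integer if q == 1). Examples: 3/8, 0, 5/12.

Answer: 9/10

Derivation:
Chain of 2 gears, tooth counts: [10, 6]
  gear 0: T0=10, direction=positive, advance = 149 mod 10 = 9 teeth = 9/10 turn
  gear 1: T1=6, direction=negative, advance = 149 mod 6 = 5 teeth = 5/6 turn
Gear 0: 149 mod 10 = 9
Fraction = 9 / 10 = 9/10 (gcd(9,10)=1) = 9/10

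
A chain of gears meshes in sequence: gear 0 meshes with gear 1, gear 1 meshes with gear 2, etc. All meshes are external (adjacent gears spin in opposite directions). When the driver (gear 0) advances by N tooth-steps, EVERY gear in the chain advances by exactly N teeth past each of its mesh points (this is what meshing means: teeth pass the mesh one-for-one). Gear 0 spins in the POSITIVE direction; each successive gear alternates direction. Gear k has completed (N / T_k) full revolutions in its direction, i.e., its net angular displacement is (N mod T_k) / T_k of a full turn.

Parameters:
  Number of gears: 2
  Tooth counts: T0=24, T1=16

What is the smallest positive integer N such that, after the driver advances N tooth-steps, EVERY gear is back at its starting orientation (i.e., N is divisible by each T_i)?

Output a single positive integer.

Gear k returns to start when N is a multiple of T_k.
All gears at start simultaneously when N is a common multiple of [24, 16]; the smallest such N is lcm(24, 16).
Start: lcm = T0 = 24
Fold in T1=16: gcd(24, 16) = 8; lcm(24, 16) = 24 * 16 / 8 = 384 / 8 = 48
Full cycle length = 48

Answer: 48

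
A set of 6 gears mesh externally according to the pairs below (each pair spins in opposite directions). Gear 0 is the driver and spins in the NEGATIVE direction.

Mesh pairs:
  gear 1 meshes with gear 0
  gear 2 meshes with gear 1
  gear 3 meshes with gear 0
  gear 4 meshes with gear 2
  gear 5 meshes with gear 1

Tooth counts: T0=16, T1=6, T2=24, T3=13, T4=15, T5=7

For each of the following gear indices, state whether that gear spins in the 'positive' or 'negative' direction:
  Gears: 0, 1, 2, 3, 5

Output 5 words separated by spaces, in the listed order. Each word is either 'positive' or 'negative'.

Gear 0 (driver): negative (depth 0)
  gear 1: meshes with gear 0 -> depth 1 -> positive (opposite of gear 0)
  gear 2: meshes with gear 1 -> depth 2 -> negative (opposite of gear 1)
  gear 3: meshes with gear 0 -> depth 1 -> positive (opposite of gear 0)
  gear 4: meshes with gear 2 -> depth 3 -> positive (opposite of gear 2)
  gear 5: meshes with gear 1 -> depth 2 -> negative (opposite of gear 1)
Queried indices 0, 1, 2, 3, 5 -> negative, positive, negative, positive, negative

Answer: negative positive negative positive negative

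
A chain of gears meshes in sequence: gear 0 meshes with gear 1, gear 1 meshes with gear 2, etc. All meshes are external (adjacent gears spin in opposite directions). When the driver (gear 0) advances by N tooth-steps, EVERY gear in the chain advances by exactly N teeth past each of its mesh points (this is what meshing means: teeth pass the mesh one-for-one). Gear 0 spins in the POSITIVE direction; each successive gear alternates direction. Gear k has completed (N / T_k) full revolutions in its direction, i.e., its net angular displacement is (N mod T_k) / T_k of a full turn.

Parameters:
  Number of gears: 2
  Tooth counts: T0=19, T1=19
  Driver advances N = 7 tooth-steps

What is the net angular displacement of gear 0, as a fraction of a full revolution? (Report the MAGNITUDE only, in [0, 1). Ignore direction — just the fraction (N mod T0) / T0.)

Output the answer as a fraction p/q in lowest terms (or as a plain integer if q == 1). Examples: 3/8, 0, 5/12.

Chain of 2 gears, tooth counts: [19, 19]
  gear 0: T0=19, direction=positive, advance = 7 mod 19 = 7 teeth = 7/19 turn
  gear 1: T1=19, direction=negative, advance = 7 mod 19 = 7 teeth = 7/19 turn
Gear 0: 7 mod 19 = 7
Fraction = 7 / 19 = 7/19 (gcd(7,19)=1) = 7/19

Answer: 7/19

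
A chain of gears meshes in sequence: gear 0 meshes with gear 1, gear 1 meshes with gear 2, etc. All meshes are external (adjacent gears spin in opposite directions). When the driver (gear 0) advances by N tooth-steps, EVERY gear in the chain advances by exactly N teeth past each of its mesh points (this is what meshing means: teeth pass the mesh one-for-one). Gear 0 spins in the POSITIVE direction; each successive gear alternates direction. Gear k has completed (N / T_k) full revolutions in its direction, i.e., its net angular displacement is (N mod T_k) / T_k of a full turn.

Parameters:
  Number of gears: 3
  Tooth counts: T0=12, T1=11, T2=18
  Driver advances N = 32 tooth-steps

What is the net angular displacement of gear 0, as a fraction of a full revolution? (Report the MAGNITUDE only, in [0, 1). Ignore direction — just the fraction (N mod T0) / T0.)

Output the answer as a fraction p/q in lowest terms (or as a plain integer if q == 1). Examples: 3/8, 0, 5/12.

Answer: 2/3

Derivation:
Chain of 3 gears, tooth counts: [12, 11, 18]
  gear 0: T0=12, direction=positive, advance = 32 mod 12 = 8 teeth = 8/12 turn
  gear 1: T1=11, direction=negative, advance = 32 mod 11 = 10 teeth = 10/11 turn
  gear 2: T2=18, direction=positive, advance = 32 mod 18 = 14 teeth = 14/18 turn
Gear 0: 32 mod 12 = 8
Fraction = 8 / 12 = 2/3 (gcd(8,12)=4) = 2/3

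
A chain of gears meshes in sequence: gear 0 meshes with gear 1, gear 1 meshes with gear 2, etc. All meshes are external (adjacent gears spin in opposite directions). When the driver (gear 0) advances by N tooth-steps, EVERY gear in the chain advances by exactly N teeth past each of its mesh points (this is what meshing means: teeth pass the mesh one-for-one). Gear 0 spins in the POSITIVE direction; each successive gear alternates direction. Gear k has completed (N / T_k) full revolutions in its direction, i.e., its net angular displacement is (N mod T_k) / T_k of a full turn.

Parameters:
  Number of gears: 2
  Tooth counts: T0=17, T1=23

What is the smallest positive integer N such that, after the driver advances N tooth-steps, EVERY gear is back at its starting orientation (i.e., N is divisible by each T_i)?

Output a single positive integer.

Answer: 391

Derivation:
Gear k returns to start when N is a multiple of T_k.
All gears at start simultaneously when N is a common multiple of [17, 23]; the smallest such N is lcm(17, 23).
Start: lcm = T0 = 17
Fold in T1=23: gcd(17, 23) = 1; lcm(17, 23) = 17 * 23 / 1 = 391 / 1 = 391
Full cycle length = 391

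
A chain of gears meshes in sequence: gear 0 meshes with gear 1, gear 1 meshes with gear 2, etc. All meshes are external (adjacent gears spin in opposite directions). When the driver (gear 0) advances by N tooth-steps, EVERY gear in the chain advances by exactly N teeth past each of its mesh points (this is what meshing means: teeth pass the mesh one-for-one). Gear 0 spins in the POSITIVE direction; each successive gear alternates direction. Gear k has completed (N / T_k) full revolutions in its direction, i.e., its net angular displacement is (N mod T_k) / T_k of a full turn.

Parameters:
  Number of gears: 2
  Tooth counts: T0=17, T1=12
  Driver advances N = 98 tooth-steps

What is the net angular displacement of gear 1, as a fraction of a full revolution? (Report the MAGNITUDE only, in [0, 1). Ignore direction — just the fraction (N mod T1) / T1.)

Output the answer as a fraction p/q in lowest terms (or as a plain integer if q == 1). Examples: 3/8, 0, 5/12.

Chain of 2 gears, tooth counts: [17, 12]
  gear 0: T0=17, direction=positive, advance = 98 mod 17 = 13 teeth = 13/17 turn
  gear 1: T1=12, direction=negative, advance = 98 mod 12 = 2 teeth = 2/12 turn
Gear 1: 98 mod 12 = 2
Fraction = 2 / 12 = 1/6 (gcd(2,12)=2) = 1/6

Answer: 1/6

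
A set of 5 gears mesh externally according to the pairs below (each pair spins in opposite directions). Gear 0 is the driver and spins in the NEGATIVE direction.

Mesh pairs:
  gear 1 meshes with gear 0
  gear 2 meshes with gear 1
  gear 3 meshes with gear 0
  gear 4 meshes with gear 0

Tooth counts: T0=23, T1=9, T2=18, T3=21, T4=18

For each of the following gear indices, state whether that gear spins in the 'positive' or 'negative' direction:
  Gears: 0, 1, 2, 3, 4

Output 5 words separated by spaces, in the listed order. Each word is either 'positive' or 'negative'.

Answer: negative positive negative positive positive

Derivation:
Gear 0 (driver): negative (depth 0)
  gear 1: meshes with gear 0 -> depth 1 -> positive (opposite of gear 0)
  gear 2: meshes with gear 1 -> depth 2 -> negative (opposite of gear 1)
  gear 3: meshes with gear 0 -> depth 1 -> positive (opposite of gear 0)
  gear 4: meshes with gear 0 -> depth 1 -> positive (opposite of gear 0)
Queried indices 0, 1, 2, 3, 4 -> negative, positive, negative, positive, positive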